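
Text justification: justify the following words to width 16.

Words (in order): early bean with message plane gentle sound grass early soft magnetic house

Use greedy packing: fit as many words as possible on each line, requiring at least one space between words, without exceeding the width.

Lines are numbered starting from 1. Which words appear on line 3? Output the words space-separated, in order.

Answer: gentle sound

Derivation:
Line 1: ['early', 'bean', 'with'] (min_width=15, slack=1)
Line 2: ['message', 'plane'] (min_width=13, slack=3)
Line 3: ['gentle', 'sound'] (min_width=12, slack=4)
Line 4: ['grass', 'early', 'soft'] (min_width=16, slack=0)
Line 5: ['magnetic', 'house'] (min_width=14, slack=2)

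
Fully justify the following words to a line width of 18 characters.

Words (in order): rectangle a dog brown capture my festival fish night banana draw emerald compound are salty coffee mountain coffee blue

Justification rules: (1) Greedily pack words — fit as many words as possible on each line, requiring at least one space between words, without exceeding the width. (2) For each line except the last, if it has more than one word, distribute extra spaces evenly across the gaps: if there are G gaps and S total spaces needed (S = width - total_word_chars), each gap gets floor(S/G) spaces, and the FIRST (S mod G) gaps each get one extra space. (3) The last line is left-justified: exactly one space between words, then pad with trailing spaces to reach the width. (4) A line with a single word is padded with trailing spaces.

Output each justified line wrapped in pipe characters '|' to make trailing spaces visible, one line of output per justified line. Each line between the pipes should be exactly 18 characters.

Answer: |rectangle   a  dog|
|brown  capture  my|
|festival      fish|
|night  banana draw|
|emerald   compound|
|are  salty  coffee|
|mountain    coffee|
|blue              |

Derivation:
Line 1: ['rectangle', 'a', 'dog'] (min_width=15, slack=3)
Line 2: ['brown', 'capture', 'my'] (min_width=16, slack=2)
Line 3: ['festival', 'fish'] (min_width=13, slack=5)
Line 4: ['night', 'banana', 'draw'] (min_width=17, slack=1)
Line 5: ['emerald', 'compound'] (min_width=16, slack=2)
Line 6: ['are', 'salty', 'coffee'] (min_width=16, slack=2)
Line 7: ['mountain', 'coffee'] (min_width=15, slack=3)
Line 8: ['blue'] (min_width=4, slack=14)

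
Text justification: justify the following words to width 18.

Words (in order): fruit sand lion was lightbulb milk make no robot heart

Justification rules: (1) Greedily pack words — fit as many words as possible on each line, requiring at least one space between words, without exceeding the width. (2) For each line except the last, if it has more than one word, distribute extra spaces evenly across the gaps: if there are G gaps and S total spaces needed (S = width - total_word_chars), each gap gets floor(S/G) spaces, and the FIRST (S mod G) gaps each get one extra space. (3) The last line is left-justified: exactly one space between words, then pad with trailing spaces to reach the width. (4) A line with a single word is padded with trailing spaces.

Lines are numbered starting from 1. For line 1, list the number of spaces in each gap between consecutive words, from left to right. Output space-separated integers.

Answer: 3 2

Derivation:
Line 1: ['fruit', 'sand', 'lion'] (min_width=15, slack=3)
Line 2: ['was', 'lightbulb', 'milk'] (min_width=18, slack=0)
Line 3: ['make', 'no', 'robot'] (min_width=13, slack=5)
Line 4: ['heart'] (min_width=5, slack=13)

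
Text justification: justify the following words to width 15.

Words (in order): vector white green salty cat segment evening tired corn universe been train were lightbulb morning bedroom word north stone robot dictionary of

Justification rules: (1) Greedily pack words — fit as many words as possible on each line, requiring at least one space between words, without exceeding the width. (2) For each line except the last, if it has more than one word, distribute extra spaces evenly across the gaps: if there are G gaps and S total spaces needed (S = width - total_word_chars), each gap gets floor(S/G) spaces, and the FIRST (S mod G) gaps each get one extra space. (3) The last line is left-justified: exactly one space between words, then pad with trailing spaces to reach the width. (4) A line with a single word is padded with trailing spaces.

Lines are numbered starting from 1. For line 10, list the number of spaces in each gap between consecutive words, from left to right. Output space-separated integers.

Answer: 5

Derivation:
Line 1: ['vector', 'white'] (min_width=12, slack=3)
Line 2: ['green', 'salty', 'cat'] (min_width=15, slack=0)
Line 3: ['segment', 'evening'] (min_width=15, slack=0)
Line 4: ['tired', 'corn'] (min_width=10, slack=5)
Line 5: ['universe', 'been'] (min_width=13, slack=2)
Line 6: ['train', 'were'] (min_width=10, slack=5)
Line 7: ['lightbulb'] (min_width=9, slack=6)
Line 8: ['morning', 'bedroom'] (min_width=15, slack=0)
Line 9: ['word', 'north'] (min_width=10, slack=5)
Line 10: ['stone', 'robot'] (min_width=11, slack=4)
Line 11: ['dictionary', 'of'] (min_width=13, slack=2)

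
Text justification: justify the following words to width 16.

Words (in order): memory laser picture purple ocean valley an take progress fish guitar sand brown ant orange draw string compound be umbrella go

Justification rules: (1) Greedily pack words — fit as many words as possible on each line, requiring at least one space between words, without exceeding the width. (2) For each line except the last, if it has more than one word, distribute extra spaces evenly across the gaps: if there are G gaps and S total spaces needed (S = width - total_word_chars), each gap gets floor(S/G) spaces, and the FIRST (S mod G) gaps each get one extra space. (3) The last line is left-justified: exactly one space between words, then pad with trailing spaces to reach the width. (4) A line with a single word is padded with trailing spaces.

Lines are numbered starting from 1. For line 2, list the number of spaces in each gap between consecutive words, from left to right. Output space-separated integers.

Line 1: ['memory', 'laser'] (min_width=12, slack=4)
Line 2: ['picture', 'purple'] (min_width=14, slack=2)
Line 3: ['ocean', 'valley', 'an'] (min_width=15, slack=1)
Line 4: ['take', 'progress'] (min_width=13, slack=3)
Line 5: ['fish', 'guitar', 'sand'] (min_width=16, slack=0)
Line 6: ['brown', 'ant', 'orange'] (min_width=16, slack=0)
Line 7: ['draw', 'string'] (min_width=11, slack=5)
Line 8: ['compound', 'be'] (min_width=11, slack=5)
Line 9: ['umbrella', 'go'] (min_width=11, slack=5)

Answer: 3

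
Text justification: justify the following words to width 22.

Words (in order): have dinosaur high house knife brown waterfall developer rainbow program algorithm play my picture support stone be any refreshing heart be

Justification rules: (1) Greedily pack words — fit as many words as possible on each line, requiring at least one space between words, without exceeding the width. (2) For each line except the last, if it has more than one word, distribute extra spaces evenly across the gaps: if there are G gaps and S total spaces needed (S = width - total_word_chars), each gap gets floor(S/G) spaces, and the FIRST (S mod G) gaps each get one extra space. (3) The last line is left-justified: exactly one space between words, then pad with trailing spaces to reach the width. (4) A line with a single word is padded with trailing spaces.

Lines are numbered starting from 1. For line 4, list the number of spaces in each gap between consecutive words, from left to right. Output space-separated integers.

Line 1: ['have', 'dinosaur', 'high'] (min_width=18, slack=4)
Line 2: ['house', 'knife', 'brown'] (min_width=17, slack=5)
Line 3: ['waterfall', 'developer'] (min_width=19, slack=3)
Line 4: ['rainbow', 'program'] (min_width=15, slack=7)
Line 5: ['algorithm', 'play', 'my'] (min_width=17, slack=5)
Line 6: ['picture', 'support', 'stone'] (min_width=21, slack=1)
Line 7: ['be', 'any', 'refreshing'] (min_width=17, slack=5)
Line 8: ['heart', 'be'] (min_width=8, slack=14)

Answer: 8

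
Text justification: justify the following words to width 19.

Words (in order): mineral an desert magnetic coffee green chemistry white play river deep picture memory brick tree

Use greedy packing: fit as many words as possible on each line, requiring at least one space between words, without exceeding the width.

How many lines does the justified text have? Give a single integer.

Line 1: ['mineral', 'an', 'desert'] (min_width=17, slack=2)
Line 2: ['magnetic', 'coffee'] (min_width=15, slack=4)
Line 3: ['green', 'chemistry'] (min_width=15, slack=4)
Line 4: ['white', 'play', 'river'] (min_width=16, slack=3)
Line 5: ['deep', 'picture', 'memory'] (min_width=19, slack=0)
Line 6: ['brick', 'tree'] (min_width=10, slack=9)
Total lines: 6

Answer: 6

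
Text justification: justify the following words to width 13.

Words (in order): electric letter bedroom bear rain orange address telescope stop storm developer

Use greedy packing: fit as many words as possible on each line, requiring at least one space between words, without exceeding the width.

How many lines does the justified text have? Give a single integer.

Line 1: ['electric'] (min_width=8, slack=5)
Line 2: ['letter'] (min_width=6, slack=7)
Line 3: ['bedroom', 'bear'] (min_width=12, slack=1)
Line 4: ['rain', 'orange'] (min_width=11, slack=2)
Line 5: ['address'] (min_width=7, slack=6)
Line 6: ['telescope'] (min_width=9, slack=4)
Line 7: ['stop', 'storm'] (min_width=10, slack=3)
Line 8: ['developer'] (min_width=9, slack=4)
Total lines: 8

Answer: 8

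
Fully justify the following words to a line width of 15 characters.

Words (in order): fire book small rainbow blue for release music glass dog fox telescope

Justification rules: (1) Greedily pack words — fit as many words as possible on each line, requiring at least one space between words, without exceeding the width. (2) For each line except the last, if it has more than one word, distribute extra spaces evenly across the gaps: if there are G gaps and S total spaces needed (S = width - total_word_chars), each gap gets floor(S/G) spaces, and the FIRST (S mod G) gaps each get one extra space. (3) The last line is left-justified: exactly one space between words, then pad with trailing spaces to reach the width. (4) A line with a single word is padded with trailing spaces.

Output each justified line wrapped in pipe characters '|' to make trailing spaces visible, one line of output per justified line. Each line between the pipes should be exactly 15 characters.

Line 1: ['fire', 'book', 'small'] (min_width=15, slack=0)
Line 2: ['rainbow', 'blue'] (min_width=12, slack=3)
Line 3: ['for', 'release'] (min_width=11, slack=4)
Line 4: ['music', 'glass', 'dog'] (min_width=15, slack=0)
Line 5: ['fox', 'telescope'] (min_width=13, slack=2)

Answer: |fire book small|
|rainbow    blue|
|for     release|
|music glass dog|
|fox telescope  |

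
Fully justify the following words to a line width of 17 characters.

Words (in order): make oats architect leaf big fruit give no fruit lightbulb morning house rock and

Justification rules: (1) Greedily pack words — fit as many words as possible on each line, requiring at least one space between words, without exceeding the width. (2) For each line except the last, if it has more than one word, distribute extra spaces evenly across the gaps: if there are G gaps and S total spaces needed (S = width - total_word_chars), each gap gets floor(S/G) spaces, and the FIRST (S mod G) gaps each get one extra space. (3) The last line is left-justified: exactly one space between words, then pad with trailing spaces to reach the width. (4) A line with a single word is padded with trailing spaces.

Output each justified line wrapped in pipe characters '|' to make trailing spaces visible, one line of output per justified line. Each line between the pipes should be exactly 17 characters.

Line 1: ['make', 'oats'] (min_width=9, slack=8)
Line 2: ['architect', 'leaf'] (min_width=14, slack=3)
Line 3: ['big', 'fruit', 'give', 'no'] (min_width=17, slack=0)
Line 4: ['fruit', 'lightbulb'] (min_width=15, slack=2)
Line 5: ['morning', 'house'] (min_width=13, slack=4)
Line 6: ['rock', 'and'] (min_width=8, slack=9)

Answer: |make         oats|
|architect    leaf|
|big fruit give no|
|fruit   lightbulb|
|morning     house|
|rock and         |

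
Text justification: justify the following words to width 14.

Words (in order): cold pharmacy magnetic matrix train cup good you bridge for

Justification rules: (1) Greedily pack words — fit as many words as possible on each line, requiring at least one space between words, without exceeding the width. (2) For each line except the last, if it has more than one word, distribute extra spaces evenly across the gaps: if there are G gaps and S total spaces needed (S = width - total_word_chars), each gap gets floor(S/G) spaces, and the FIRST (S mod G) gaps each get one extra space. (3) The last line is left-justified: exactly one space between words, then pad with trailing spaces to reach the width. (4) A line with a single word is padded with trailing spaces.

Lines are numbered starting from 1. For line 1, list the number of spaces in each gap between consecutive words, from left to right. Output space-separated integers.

Answer: 2

Derivation:
Line 1: ['cold', 'pharmacy'] (min_width=13, slack=1)
Line 2: ['magnetic'] (min_width=8, slack=6)
Line 3: ['matrix', 'train'] (min_width=12, slack=2)
Line 4: ['cup', 'good', 'you'] (min_width=12, slack=2)
Line 5: ['bridge', 'for'] (min_width=10, slack=4)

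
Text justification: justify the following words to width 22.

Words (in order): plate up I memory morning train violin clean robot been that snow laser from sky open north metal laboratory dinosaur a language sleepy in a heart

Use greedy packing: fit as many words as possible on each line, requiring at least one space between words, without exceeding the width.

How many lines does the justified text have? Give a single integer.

Line 1: ['plate', 'up', 'I', 'memory'] (min_width=17, slack=5)
Line 2: ['morning', 'train', 'violin'] (min_width=20, slack=2)
Line 3: ['clean', 'robot', 'been', 'that'] (min_width=21, slack=1)
Line 4: ['snow', 'laser', 'from', 'sky'] (min_width=19, slack=3)
Line 5: ['open', 'north', 'metal'] (min_width=16, slack=6)
Line 6: ['laboratory', 'dinosaur', 'a'] (min_width=21, slack=1)
Line 7: ['language', 'sleepy', 'in', 'a'] (min_width=20, slack=2)
Line 8: ['heart'] (min_width=5, slack=17)
Total lines: 8

Answer: 8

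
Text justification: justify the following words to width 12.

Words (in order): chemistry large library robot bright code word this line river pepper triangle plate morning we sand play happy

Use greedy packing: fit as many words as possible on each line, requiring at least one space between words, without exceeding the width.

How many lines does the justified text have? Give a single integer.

Answer: 12

Derivation:
Line 1: ['chemistry'] (min_width=9, slack=3)
Line 2: ['large'] (min_width=5, slack=7)
Line 3: ['library'] (min_width=7, slack=5)
Line 4: ['robot', 'bright'] (min_width=12, slack=0)
Line 5: ['code', 'word'] (min_width=9, slack=3)
Line 6: ['this', 'line'] (min_width=9, slack=3)
Line 7: ['river', 'pepper'] (min_width=12, slack=0)
Line 8: ['triangle'] (min_width=8, slack=4)
Line 9: ['plate'] (min_width=5, slack=7)
Line 10: ['morning', 'we'] (min_width=10, slack=2)
Line 11: ['sand', 'play'] (min_width=9, slack=3)
Line 12: ['happy'] (min_width=5, slack=7)
Total lines: 12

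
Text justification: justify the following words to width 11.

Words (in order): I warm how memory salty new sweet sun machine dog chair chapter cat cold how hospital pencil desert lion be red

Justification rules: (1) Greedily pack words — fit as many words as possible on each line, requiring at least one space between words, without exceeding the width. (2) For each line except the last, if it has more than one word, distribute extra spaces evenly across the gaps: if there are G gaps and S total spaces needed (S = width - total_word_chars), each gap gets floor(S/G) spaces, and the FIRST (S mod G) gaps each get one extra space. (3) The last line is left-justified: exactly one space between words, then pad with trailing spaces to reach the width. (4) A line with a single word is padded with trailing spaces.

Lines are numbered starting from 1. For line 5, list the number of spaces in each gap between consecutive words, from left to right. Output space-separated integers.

Answer: 1

Derivation:
Line 1: ['I', 'warm', 'how'] (min_width=10, slack=1)
Line 2: ['memory'] (min_width=6, slack=5)
Line 3: ['salty', 'new'] (min_width=9, slack=2)
Line 4: ['sweet', 'sun'] (min_width=9, slack=2)
Line 5: ['machine', 'dog'] (min_width=11, slack=0)
Line 6: ['chair'] (min_width=5, slack=6)
Line 7: ['chapter', 'cat'] (min_width=11, slack=0)
Line 8: ['cold', 'how'] (min_width=8, slack=3)
Line 9: ['hospital'] (min_width=8, slack=3)
Line 10: ['pencil'] (min_width=6, slack=5)
Line 11: ['desert', 'lion'] (min_width=11, slack=0)
Line 12: ['be', 'red'] (min_width=6, slack=5)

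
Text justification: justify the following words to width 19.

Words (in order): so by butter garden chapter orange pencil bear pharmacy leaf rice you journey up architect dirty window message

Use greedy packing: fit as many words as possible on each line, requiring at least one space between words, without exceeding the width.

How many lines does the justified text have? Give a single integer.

Answer: 7

Derivation:
Line 1: ['so', 'by', 'butter', 'garden'] (min_width=19, slack=0)
Line 2: ['chapter', 'orange'] (min_width=14, slack=5)
Line 3: ['pencil', 'bear'] (min_width=11, slack=8)
Line 4: ['pharmacy', 'leaf', 'rice'] (min_width=18, slack=1)
Line 5: ['you', 'journey', 'up'] (min_width=14, slack=5)
Line 6: ['architect', 'dirty'] (min_width=15, slack=4)
Line 7: ['window', 'message'] (min_width=14, slack=5)
Total lines: 7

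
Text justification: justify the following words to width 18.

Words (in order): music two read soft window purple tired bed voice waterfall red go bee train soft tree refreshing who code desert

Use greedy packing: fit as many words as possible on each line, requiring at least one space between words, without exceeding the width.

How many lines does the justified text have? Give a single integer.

Answer: 7

Derivation:
Line 1: ['music', 'two', 'read'] (min_width=14, slack=4)
Line 2: ['soft', 'window', 'purple'] (min_width=18, slack=0)
Line 3: ['tired', 'bed', 'voice'] (min_width=15, slack=3)
Line 4: ['waterfall', 'red', 'go'] (min_width=16, slack=2)
Line 5: ['bee', 'train', 'soft'] (min_width=14, slack=4)
Line 6: ['tree', 'refreshing'] (min_width=15, slack=3)
Line 7: ['who', 'code', 'desert'] (min_width=15, slack=3)
Total lines: 7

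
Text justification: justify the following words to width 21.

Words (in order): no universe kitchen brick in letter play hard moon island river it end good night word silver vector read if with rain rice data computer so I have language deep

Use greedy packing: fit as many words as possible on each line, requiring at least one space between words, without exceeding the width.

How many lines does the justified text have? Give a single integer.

Line 1: ['no', 'universe', 'kitchen'] (min_width=19, slack=2)
Line 2: ['brick', 'in', 'letter', 'play'] (min_width=20, slack=1)
Line 3: ['hard', 'moon', 'island'] (min_width=16, slack=5)
Line 4: ['river', 'it', 'end', 'good'] (min_width=17, slack=4)
Line 5: ['night', 'word', 'silver'] (min_width=17, slack=4)
Line 6: ['vector', 'read', 'if', 'with'] (min_width=19, slack=2)
Line 7: ['rain', 'rice', 'data'] (min_width=14, slack=7)
Line 8: ['computer', 'so', 'I', 'have'] (min_width=18, slack=3)
Line 9: ['language', 'deep'] (min_width=13, slack=8)
Total lines: 9

Answer: 9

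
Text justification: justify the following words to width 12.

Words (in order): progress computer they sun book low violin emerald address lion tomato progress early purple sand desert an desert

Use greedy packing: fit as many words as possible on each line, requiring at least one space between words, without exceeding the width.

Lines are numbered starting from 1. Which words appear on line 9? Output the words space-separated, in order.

Answer: progress

Derivation:
Line 1: ['progress'] (min_width=8, slack=4)
Line 2: ['computer'] (min_width=8, slack=4)
Line 3: ['they', 'sun'] (min_width=8, slack=4)
Line 4: ['book', 'low'] (min_width=8, slack=4)
Line 5: ['violin'] (min_width=6, slack=6)
Line 6: ['emerald'] (min_width=7, slack=5)
Line 7: ['address', 'lion'] (min_width=12, slack=0)
Line 8: ['tomato'] (min_width=6, slack=6)
Line 9: ['progress'] (min_width=8, slack=4)
Line 10: ['early', 'purple'] (min_width=12, slack=0)
Line 11: ['sand', 'desert'] (min_width=11, slack=1)
Line 12: ['an', 'desert'] (min_width=9, slack=3)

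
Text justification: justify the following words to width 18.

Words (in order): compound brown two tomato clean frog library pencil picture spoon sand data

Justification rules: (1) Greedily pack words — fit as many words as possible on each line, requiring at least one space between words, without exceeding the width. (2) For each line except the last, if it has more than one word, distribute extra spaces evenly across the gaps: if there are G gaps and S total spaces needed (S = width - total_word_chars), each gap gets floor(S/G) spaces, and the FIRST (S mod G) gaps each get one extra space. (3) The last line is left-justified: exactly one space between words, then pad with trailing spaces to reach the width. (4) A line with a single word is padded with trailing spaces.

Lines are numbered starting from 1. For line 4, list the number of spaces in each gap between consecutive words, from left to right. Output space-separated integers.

Answer: 1 1

Derivation:
Line 1: ['compound', 'brown', 'two'] (min_width=18, slack=0)
Line 2: ['tomato', 'clean', 'frog'] (min_width=17, slack=1)
Line 3: ['library', 'pencil'] (min_width=14, slack=4)
Line 4: ['picture', 'spoon', 'sand'] (min_width=18, slack=0)
Line 5: ['data'] (min_width=4, slack=14)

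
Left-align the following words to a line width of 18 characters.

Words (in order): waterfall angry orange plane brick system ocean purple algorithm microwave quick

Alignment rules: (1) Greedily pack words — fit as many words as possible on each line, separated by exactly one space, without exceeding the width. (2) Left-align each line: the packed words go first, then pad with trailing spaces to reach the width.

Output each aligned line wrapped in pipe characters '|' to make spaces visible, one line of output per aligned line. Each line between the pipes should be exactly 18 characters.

Answer: |waterfall angry   |
|orange plane brick|
|system ocean      |
|purple algorithm  |
|microwave quick   |

Derivation:
Line 1: ['waterfall', 'angry'] (min_width=15, slack=3)
Line 2: ['orange', 'plane', 'brick'] (min_width=18, slack=0)
Line 3: ['system', 'ocean'] (min_width=12, slack=6)
Line 4: ['purple', 'algorithm'] (min_width=16, slack=2)
Line 5: ['microwave', 'quick'] (min_width=15, slack=3)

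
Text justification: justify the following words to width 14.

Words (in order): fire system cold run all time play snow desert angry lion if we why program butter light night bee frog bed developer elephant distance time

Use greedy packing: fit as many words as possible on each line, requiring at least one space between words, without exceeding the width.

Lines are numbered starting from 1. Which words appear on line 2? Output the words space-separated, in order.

Line 1: ['fire', 'system'] (min_width=11, slack=3)
Line 2: ['cold', 'run', 'all'] (min_width=12, slack=2)
Line 3: ['time', 'play', 'snow'] (min_width=14, slack=0)
Line 4: ['desert', 'angry'] (min_width=12, slack=2)
Line 5: ['lion', 'if', 'we', 'why'] (min_width=14, slack=0)
Line 6: ['program', 'butter'] (min_width=14, slack=0)
Line 7: ['light', 'night'] (min_width=11, slack=3)
Line 8: ['bee', 'frog', 'bed'] (min_width=12, slack=2)
Line 9: ['developer'] (min_width=9, slack=5)
Line 10: ['elephant'] (min_width=8, slack=6)
Line 11: ['distance', 'time'] (min_width=13, slack=1)

Answer: cold run all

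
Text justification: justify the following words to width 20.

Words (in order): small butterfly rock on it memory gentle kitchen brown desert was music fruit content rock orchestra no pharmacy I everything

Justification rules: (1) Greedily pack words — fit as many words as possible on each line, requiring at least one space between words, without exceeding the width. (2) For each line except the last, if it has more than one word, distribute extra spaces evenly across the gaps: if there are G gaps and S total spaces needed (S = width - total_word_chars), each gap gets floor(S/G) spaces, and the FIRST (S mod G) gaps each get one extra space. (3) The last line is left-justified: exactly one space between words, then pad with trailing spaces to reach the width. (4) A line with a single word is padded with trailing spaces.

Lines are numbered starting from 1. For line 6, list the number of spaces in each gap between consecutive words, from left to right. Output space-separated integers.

Answer: 9

Derivation:
Line 1: ['small', 'butterfly', 'rock'] (min_width=20, slack=0)
Line 2: ['on', 'it', 'memory', 'gentle'] (min_width=19, slack=1)
Line 3: ['kitchen', 'brown', 'desert'] (min_width=20, slack=0)
Line 4: ['was', 'music', 'fruit'] (min_width=15, slack=5)
Line 5: ['content', 'rock'] (min_width=12, slack=8)
Line 6: ['orchestra', 'no'] (min_width=12, slack=8)
Line 7: ['pharmacy', 'I'] (min_width=10, slack=10)
Line 8: ['everything'] (min_width=10, slack=10)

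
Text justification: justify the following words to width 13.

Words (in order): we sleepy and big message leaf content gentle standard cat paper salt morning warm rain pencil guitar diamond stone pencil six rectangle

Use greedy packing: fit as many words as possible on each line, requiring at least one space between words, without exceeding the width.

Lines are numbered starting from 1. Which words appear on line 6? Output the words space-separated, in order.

Line 1: ['we', 'sleepy', 'and'] (min_width=13, slack=0)
Line 2: ['big', 'message'] (min_width=11, slack=2)
Line 3: ['leaf', 'content'] (min_width=12, slack=1)
Line 4: ['gentle'] (min_width=6, slack=7)
Line 5: ['standard', 'cat'] (min_width=12, slack=1)
Line 6: ['paper', 'salt'] (min_width=10, slack=3)
Line 7: ['morning', 'warm'] (min_width=12, slack=1)
Line 8: ['rain', 'pencil'] (min_width=11, slack=2)
Line 9: ['guitar'] (min_width=6, slack=7)
Line 10: ['diamond', 'stone'] (min_width=13, slack=0)
Line 11: ['pencil', 'six'] (min_width=10, slack=3)
Line 12: ['rectangle'] (min_width=9, slack=4)

Answer: paper salt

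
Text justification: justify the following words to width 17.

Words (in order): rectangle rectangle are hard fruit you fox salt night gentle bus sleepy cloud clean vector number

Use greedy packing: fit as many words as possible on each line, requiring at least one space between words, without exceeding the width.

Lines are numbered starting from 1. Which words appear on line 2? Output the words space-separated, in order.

Answer: rectangle are

Derivation:
Line 1: ['rectangle'] (min_width=9, slack=8)
Line 2: ['rectangle', 'are'] (min_width=13, slack=4)
Line 3: ['hard', 'fruit', 'you'] (min_width=14, slack=3)
Line 4: ['fox', 'salt', 'night'] (min_width=14, slack=3)
Line 5: ['gentle', 'bus', 'sleepy'] (min_width=17, slack=0)
Line 6: ['cloud', 'clean'] (min_width=11, slack=6)
Line 7: ['vector', 'number'] (min_width=13, slack=4)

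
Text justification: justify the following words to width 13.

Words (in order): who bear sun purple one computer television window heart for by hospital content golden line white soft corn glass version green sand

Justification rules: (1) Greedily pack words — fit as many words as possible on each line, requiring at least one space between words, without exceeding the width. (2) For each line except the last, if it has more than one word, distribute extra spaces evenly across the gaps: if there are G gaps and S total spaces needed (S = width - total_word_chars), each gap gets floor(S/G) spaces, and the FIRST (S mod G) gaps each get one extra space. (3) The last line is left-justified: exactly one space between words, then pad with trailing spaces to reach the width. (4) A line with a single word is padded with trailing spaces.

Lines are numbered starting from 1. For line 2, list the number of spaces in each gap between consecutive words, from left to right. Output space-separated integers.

Line 1: ['who', 'bear', 'sun'] (min_width=12, slack=1)
Line 2: ['purple', 'one'] (min_width=10, slack=3)
Line 3: ['computer'] (min_width=8, slack=5)
Line 4: ['television'] (min_width=10, slack=3)
Line 5: ['window', 'heart'] (min_width=12, slack=1)
Line 6: ['for', 'by'] (min_width=6, slack=7)
Line 7: ['hospital'] (min_width=8, slack=5)
Line 8: ['content'] (min_width=7, slack=6)
Line 9: ['golden', 'line'] (min_width=11, slack=2)
Line 10: ['white', 'soft'] (min_width=10, slack=3)
Line 11: ['corn', 'glass'] (min_width=10, slack=3)
Line 12: ['version', 'green'] (min_width=13, slack=0)
Line 13: ['sand'] (min_width=4, slack=9)

Answer: 4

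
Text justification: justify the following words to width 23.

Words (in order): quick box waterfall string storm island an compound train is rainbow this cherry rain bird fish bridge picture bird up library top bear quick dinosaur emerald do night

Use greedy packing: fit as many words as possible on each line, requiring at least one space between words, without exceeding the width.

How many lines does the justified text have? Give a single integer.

Line 1: ['quick', 'box', 'waterfall'] (min_width=19, slack=4)
Line 2: ['string', 'storm', 'island', 'an'] (min_width=22, slack=1)
Line 3: ['compound', 'train', 'is'] (min_width=17, slack=6)
Line 4: ['rainbow', 'this', 'cherry'] (min_width=19, slack=4)
Line 5: ['rain', 'bird', 'fish', 'bridge'] (min_width=21, slack=2)
Line 6: ['picture', 'bird', 'up', 'library'] (min_width=23, slack=0)
Line 7: ['top', 'bear', 'quick', 'dinosaur'] (min_width=23, slack=0)
Line 8: ['emerald', 'do', 'night'] (min_width=16, slack=7)
Total lines: 8

Answer: 8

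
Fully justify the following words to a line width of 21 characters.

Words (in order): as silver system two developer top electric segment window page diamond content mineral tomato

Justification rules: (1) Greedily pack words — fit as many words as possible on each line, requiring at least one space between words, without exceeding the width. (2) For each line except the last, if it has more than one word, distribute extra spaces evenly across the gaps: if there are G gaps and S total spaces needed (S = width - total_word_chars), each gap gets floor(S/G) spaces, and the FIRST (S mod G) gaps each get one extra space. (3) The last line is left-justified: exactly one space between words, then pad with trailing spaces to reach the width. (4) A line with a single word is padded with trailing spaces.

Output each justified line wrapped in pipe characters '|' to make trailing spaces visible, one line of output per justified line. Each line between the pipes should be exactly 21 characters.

Line 1: ['as', 'silver', 'system', 'two'] (min_width=20, slack=1)
Line 2: ['developer', 'top'] (min_width=13, slack=8)
Line 3: ['electric', 'segment'] (min_width=16, slack=5)
Line 4: ['window', 'page', 'diamond'] (min_width=19, slack=2)
Line 5: ['content', 'mineral'] (min_width=15, slack=6)
Line 6: ['tomato'] (min_width=6, slack=15)

Answer: |as  silver system two|
|developer         top|
|electric      segment|
|window  page  diamond|
|content       mineral|
|tomato               |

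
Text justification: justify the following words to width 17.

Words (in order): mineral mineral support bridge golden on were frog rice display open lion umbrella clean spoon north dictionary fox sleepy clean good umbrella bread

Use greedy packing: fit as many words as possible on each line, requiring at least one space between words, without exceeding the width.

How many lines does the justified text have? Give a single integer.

Answer: 10

Derivation:
Line 1: ['mineral', 'mineral'] (min_width=15, slack=2)
Line 2: ['support', 'bridge'] (min_width=14, slack=3)
Line 3: ['golden', 'on', 'were'] (min_width=14, slack=3)
Line 4: ['frog', 'rice', 'display'] (min_width=17, slack=0)
Line 5: ['open', 'lion'] (min_width=9, slack=8)
Line 6: ['umbrella', 'clean'] (min_width=14, slack=3)
Line 7: ['spoon', 'north'] (min_width=11, slack=6)
Line 8: ['dictionary', 'fox'] (min_width=14, slack=3)
Line 9: ['sleepy', 'clean', 'good'] (min_width=17, slack=0)
Line 10: ['umbrella', 'bread'] (min_width=14, slack=3)
Total lines: 10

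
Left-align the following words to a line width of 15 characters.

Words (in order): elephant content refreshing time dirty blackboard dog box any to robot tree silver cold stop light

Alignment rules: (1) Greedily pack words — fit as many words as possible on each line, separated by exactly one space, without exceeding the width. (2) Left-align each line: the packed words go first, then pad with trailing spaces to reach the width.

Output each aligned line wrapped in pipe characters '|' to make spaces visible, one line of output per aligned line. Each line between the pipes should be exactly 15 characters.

Line 1: ['elephant'] (min_width=8, slack=7)
Line 2: ['content'] (min_width=7, slack=8)
Line 3: ['refreshing', 'time'] (min_width=15, slack=0)
Line 4: ['dirty'] (min_width=5, slack=10)
Line 5: ['blackboard', 'dog'] (min_width=14, slack=1)
Line 6: ['box', 'any', 'to'] (min_width=10, slack=5)
Line 7: ['robot', 'tree'] (min_width=10, slack=5)
Line 8: ['silver', 'cold'] (min_width=11, slack=4)
Line 9: ['stop', 'light'] (min_width=10, slack=5)

Answer: |elephant       |
|content        |
|refreshing time|
|dirty          |
|blackboard dog |
|box any to     |
|robot tree     |
|silver cold    |
|stop light     |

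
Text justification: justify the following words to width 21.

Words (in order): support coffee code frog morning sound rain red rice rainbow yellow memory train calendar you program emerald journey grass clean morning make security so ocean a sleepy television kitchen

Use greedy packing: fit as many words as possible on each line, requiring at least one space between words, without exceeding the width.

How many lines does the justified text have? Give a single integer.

Line 1: ['support', 'coffee', 'code'] (min_width=19, slack=2)
Line 2: ['frog', 'morning', 'sound'] (min_width=18, slack=3)
Line 3: ['rain', 'red', 'rice', 'rainbow'] (min_width=21, slack=0)
Line 4: ['yellow', 'memory', 'train'] (min_width=19, slack=2)
Line 5: ['calendar', 'you', 'program'] (min_width=20, slack=1)
Line 6: ['emerald', 'journey', 'grass'] (min_width=21, slack=0)
Line 7: ['clean', 'morning', 'make'] (min_width=18, slack=3)
Line 8: ['security', 'so', 'ocean', 'a'] (min_width=19, slack=2)
Line 9: ['sleepy', 'television'] (min_width=17, slack=4)
Line 10: ['kitchen'] (min_width=7, slack=14)
Total lines: 10

Answer: 10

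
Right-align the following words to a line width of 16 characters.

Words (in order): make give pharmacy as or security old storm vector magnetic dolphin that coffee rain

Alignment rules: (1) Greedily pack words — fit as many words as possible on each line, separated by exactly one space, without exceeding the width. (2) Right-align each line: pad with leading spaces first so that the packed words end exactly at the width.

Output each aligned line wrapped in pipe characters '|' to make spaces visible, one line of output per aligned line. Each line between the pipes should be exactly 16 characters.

Answer: |       make give|
|  pharmacy as or|
|    security old|
|    storm vector|
|magnetic dolphin|
|that coffee rain|

Derivation:
Line 1: ['make', 'give'] (min_width=9, slack=7)
Line 2: ['pharmacy', 'as', 'or'] (min_width=14, slack=2)
Line 3: ['security', 'old'] (min_width=12, slack=4)
Line 4: ['storm', 'vector'] (min_width=12, slack=4)
Line 5: ['magnetic', 'dolphin'] (min_width=16, slack=0)
Line 6: ['that', 'coffee', 'rain'] (min_width=16, slack=0)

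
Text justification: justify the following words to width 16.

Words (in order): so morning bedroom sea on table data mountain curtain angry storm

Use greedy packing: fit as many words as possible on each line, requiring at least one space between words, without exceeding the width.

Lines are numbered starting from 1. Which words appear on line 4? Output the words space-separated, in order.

Answer: mountain curtain

Derivation:
Line 1: ['so', 'morning'] (min_width=10, slack=6)
Line 2: ['bedroom', 'sea', 'on'] (min_width=14, slack=2)
Line 3: ['table', 'data'] (min_width=10, slack=6)
Line 4: ['mountain', 'curtain'] (min_width=16, slack=0)
Line 5: ['angry', 'storm'] (min_width=11, slack=5)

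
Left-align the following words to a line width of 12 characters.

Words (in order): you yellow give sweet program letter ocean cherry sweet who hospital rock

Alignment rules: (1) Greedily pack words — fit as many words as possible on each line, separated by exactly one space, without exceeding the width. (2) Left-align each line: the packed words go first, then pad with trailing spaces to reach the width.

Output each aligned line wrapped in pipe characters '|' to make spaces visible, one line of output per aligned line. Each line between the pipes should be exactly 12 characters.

Line 1: ['you', 'yellow'] (min_width=10, slack=2)
Line 2: ['give', 'sweet'] (min_width=10, slack=2)
Line 3: ['program'] (min_width=7, slack=5)
Line 4: ['letter', 'ocean'] (min_width=12, slack=0)
Line 5: ['cherry', 'sweet'] (min_width=12, slack=0)
Line 6: ['who', 'hospital'] (min_width=12, slack=0)
Line 7: ['rock'] (min_width=4, slack=8)

Answer: |you yellow  |
|give sweet  |
|program     |
|letter ocean|
|cherry sweet|
|who hospital|
|rock        |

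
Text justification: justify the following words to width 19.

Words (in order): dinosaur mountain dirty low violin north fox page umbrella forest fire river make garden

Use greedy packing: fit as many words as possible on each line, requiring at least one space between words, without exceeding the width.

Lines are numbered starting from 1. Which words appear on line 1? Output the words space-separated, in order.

Line 1: ['dinosaur', 'mountain'] (min_width=17, slack=2)
Line 2: ['dirty', 'low', 'violin'] (min_width=16, slack=3)
Line 3: ['north', 'fox', 'page'] (min_width=14, slack=5)
Line 4: ['umbrella', 'forest'] (min_width=15, slack=4)
Line 5: ['fire', 'river', 'make'] (min_width=15, slack=4)
Line 6: ['garden'] (min_width=6, slack=13)

Answer: dinosaur mountain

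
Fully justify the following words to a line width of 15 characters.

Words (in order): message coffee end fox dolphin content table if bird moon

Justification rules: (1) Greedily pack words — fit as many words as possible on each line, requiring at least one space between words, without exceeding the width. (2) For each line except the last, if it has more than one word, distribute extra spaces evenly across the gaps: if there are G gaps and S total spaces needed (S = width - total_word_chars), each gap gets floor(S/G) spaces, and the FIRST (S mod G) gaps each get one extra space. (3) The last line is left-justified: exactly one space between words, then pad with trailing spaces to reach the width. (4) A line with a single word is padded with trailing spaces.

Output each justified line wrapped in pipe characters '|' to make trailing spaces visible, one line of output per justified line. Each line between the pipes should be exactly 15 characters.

Answer: |message  coffee|
|end fox dolphin|
|content   table|
|if bird moon   |

Derivation:
Line 1: ['message', 'coffee'] (min_width=14, slack=1)
Line 2: ['end', 'fox', 'dolphin'] (min_width=15, slack=0)
Line 3: ['content', 'table'] (min_width=13, slack=2)
Line 4: ['if', 'bird', 'moon'] (min_width=12, slack=3)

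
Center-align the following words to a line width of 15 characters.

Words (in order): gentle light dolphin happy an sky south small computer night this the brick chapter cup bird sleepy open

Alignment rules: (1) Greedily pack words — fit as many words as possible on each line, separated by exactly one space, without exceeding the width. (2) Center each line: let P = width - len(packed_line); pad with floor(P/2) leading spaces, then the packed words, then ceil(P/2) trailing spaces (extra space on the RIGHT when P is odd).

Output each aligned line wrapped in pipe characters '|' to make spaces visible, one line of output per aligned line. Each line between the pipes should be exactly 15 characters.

Line 1: ['gentle', 'light'] (min_width=12, slack=3)
Line 2: ['dolphin', 'happy'] (min_width=13, slack=2)
Line 3: ['an', 'sky', 'south'] (min_width=12, slack=3)
Line 4: ['small', 'computer'] (min_width=14, slack=1)
Line 5: ['night', 'this', 'the'] (min_width=14, slack=1)
Line 6: ['brick', 'chapter'] (min_width=13, slack=2)
Line 7: ['cup', 'bird', 'sleepy'] (min_width=15, slack=0)
Line 8: ['open'] (min_width=4, slack=11)

Answer: | gentle light  |
| dolphin happy |
| an sky south  |
|small computer |
|night this the |
| brick chapter |
|cup bird sleepy|
|     open      |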